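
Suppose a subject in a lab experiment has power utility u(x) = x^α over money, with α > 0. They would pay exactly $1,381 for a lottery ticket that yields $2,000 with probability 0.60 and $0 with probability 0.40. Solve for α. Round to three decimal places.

α ≈ 1.379

Since u(0) = 0, the lottery's EU is 0.60·2000^α.
Setting u(1381) equal to that: 1381^α = 0.60·2000^α ⇒ (1381/2000)^α = 0.60.
Taking logs: α·ln(1381/2000) = ln(0.60), so α = -0.510826 / -0.370339 ≈ 1.379.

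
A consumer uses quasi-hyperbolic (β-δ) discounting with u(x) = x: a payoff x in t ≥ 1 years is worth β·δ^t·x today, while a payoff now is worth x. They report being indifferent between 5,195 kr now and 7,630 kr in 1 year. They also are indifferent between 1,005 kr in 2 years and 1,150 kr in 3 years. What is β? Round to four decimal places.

β ≈ 0.7791

The second indifference involves only future payoffs, so β cancels: β·δ^2·1005 = β·δ^3·1150, giving δ = 1005/1150 = 0.87391.
Now use the now-vs-future pair: 5195 = β·δ·7630 gives β = 5195/(0.87391·7630) ≈ 0.7791.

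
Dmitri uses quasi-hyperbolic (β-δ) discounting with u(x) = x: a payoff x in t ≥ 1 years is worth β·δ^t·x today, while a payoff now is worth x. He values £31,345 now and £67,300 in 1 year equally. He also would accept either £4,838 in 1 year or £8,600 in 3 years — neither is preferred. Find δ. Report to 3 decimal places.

Both payoffs in the second observation are in the future, so β drops out: δ^1·4838 = δ^3·8600 ⇒ δ^2 = 4838/8600 = 0.56256, so δ = 0.75004.

δ ≈ 0.750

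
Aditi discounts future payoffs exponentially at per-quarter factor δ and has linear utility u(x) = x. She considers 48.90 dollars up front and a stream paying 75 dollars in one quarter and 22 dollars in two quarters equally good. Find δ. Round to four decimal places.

δ ≈ 0.5600

Present value of the stream is 75·δ + 22·δ². Indifference gives 75δ + 22δ² = 48.90.
So 22δ² + 75δ − 48.90 = 0.
By the quadratic formula (taking the positive root), δ = (−75 + √9928.20) / 44 ≈ 0.5600.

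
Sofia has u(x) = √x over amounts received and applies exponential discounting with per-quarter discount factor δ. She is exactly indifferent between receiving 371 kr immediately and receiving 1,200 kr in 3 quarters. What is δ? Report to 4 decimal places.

Equating discounted utilities: u(371) = δ^3·u(1200) ⇒ δ^3 = u(371)/u(1200).
With u(x) = √x: δ^3 = √371/√1200 = √(371/1200) = 0.55603.
So δ = 0.55603^(1/3) ≈ 0.8223.

δ ≈ 0.8223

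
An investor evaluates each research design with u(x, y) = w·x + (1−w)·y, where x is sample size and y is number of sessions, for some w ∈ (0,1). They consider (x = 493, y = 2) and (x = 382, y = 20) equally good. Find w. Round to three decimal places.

Indifference: w·493 + (1−w)·2 = w·382 + (1−w)·20.
Rearranging, 111·w − 18·(1−w) = 0.
The marginal rate of substitution is 18/111, so w = 18/(111+18) = 0.140.

w = 0.140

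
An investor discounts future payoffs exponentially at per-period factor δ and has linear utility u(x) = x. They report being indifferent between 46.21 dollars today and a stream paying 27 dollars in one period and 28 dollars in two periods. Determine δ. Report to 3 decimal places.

The stream is worth 27δ + 28δ² today, so 27δ + 28δ² = 46.21.
So 28δ² + 27δ − 46.21 = 0.
The positive root is δ = [−27 + √(27² + 4·28·46.21)] / (2·28) = (−27 + 76.841)/56 ≈ 0.890.

δ ≈ 0.890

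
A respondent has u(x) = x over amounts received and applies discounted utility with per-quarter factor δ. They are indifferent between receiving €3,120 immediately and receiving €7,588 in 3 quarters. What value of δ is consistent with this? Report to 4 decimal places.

δ ≈ 0.7436

Equating discounted utilities: u(3120) = δ^3·u(7588) ⇒ δ^3 = u(3120)/u(7588).
With u(x) = x: δ^3 = 3120/7588 = 0.41118.
So δ = 0.41118^(1/3) ≈ 0.7436.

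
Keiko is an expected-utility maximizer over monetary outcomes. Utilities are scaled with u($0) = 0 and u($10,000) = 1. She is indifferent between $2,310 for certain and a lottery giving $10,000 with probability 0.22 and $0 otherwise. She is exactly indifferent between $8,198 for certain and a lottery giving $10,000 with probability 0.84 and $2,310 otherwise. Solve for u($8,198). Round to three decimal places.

From the first indifference, u($2,310) = 0.22·u($10,000) + 0.78·u($0) = 0.22·1 + 0.78·0 = 0.22.
Chaining: u($8,198) = 0.84·1.00 + 0.16·0.22 = 0.8752.

0.875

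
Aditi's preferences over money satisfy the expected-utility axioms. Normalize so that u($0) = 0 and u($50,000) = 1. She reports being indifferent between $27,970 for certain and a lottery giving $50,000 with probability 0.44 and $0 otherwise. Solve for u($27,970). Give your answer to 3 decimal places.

0.440

By the standard-gamble method, u($27,970) is just the indifference probability on the best outcome: 0.44.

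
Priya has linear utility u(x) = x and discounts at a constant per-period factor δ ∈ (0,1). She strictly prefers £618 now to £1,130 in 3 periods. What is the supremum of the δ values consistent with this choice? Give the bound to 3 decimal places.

δ < 0.818

Comparing present values: 618 > δ^3·1130.
So δ^3 < 618/1130 = 0.54690; taking the cube root of both positive sides preserves the inequality.
δ < 0.54690^(1/3) = 0.818.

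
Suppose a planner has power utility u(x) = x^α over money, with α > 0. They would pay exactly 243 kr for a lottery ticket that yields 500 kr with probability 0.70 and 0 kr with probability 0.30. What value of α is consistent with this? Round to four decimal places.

α ≈ 0.4943

The lottery's expected utility is 0.70·u(500) + 0.30·u(0) = 0.70·500^α (since u(0) = 0 for α > 0).
Setting u(243) equal to that: 243^α = 0.70·500^α ⇒ (243/500)^α = 0.70.
Take logs: α = ln 0.70 / ln(243/500) ≈ 0.494320.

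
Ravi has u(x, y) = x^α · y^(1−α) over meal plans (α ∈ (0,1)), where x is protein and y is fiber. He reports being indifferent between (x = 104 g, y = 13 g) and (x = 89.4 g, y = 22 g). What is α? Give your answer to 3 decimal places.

α ≈ 0.777

Set the two utilities equal: 104^α·13^(1−α) = 89.4^α·22^(1−α).
(104/89.4)^α = (22/13)^(1−α); take logs: α·ln(104/89.4) = (1−α)·ln(22/13), i.e. α·0.151270 = (1−α)·0.526093.
Thus α·(0.677363) = 0.526093, so α = 0.526093/0.677363 ≈ 0.777.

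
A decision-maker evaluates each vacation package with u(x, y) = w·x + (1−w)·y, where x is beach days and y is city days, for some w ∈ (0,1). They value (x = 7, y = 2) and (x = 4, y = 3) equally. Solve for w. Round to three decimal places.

w = 0.250

Equating utilities: w·7 + (1−w)·2 = w·4 + (1−w)·3.
Rearranging, 3·w − 1·(1−w) = 0.
Hence w = 1/(3+1) = 1/4 = 0.250.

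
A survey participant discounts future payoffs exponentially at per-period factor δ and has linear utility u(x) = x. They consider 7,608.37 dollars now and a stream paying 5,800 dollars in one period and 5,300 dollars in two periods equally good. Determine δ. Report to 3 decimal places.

Equating present values: 7608.37 = 5800δ + 5300δ².
So 5300δ² + 5800δ − 7608.37 = 0.
The positive root is δ = [−5800 + √(5800² + 4·5300·7608.37)] / (2·5300) = (−5800 + 13962.000)/10600 ≈ 0.770.

δ ≈ 0.770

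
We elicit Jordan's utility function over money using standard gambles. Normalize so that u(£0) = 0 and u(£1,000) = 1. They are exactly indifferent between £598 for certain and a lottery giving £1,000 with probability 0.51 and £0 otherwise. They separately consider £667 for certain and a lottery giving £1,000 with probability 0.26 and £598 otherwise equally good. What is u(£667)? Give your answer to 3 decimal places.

First, u(£598) = 0.51·u(£1,000) + 0.49·u(£0) = 0.51.
Chaining: u(£667) = 0.26·1.00 + 0.74·0.51 = 0.6374.

0.637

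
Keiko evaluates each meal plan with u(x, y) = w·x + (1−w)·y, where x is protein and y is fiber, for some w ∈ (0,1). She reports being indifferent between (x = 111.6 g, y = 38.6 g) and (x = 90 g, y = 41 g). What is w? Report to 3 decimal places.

w = 0.100

Indifference: w·111.6 + (1−w)·38.6 = w·90 + (1−w)·41.
w·(111.6−90) = (1−w)·(41−38.6), i.e. w·21.6 = (1−w)·2.4.
So w/(1−w) = 2.4/21.6 = 0.1111, giving w = 2.4/(21.6+2.4) = 0.100.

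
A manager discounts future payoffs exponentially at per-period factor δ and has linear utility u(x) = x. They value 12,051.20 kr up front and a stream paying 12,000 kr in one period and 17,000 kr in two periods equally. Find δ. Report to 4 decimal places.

The stream is worth 12000δ + 17000δ² today, so 12000δ + 17000δ² = 12051.20.
So 17000δ² + 12000δ − 12051.20 = 0.
δ = (−12000 + √(12000² + 4·17000·12051.20)) / (2·17000) = (−12000 + √963481600.00) / 34000 ≈ 0.5600.

δ ≈ 0.5600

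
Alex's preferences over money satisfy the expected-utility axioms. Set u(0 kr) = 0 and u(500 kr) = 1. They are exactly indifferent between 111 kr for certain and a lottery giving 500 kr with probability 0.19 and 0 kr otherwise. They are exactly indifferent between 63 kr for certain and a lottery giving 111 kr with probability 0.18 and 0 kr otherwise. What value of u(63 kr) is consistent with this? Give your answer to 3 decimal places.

From the first indifference, u(111 kr) = 0.19·u(500 kr) + 0.81·u(0 kr) = 0.19·1 + 0.81·0 = 0.19.
Chaining: u(63 kr) = 0.18·0.19 + 0.82·0.00 = 0.0342.

0.034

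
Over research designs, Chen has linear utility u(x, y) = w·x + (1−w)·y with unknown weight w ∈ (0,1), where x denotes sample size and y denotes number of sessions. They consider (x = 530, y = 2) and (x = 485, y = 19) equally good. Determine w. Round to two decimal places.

w = 0.27

u(530,2) = u(485,19) means w·530 + (1−w)·2 = w·485 + (1−w)·19.
w·(530−485) = (1−w)·(19−2), i.e. w·45 = (1−w)·17.
So w/(1−w) = 17/45 = 0.3778, giving w = 17/(45+17) = 0.27.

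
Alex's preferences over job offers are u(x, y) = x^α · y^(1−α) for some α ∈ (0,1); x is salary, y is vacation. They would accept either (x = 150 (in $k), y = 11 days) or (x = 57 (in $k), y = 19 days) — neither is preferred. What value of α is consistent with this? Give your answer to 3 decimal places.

Indifference: 150^α · 11^(1−α) = 57^α · 19^(1−α).
Taking logs: α·ln 150 + (1−α)·ln 11 = α·ln 57 + (1−α)·ln 19, i.e. α·0.967584 = (1−α)·0.546544.
With A = 0.967584 and B = 0.546544: α·A = (1−α)·B, so α = B/(A+B) = 0.546544/1.514128 ≈ 0.361.

α ≈ 0.361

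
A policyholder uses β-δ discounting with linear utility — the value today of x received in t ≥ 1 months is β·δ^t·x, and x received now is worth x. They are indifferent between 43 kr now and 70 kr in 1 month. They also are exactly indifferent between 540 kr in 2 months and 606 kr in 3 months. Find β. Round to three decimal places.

Both payoffs in the second observation are in the future, so β drops out: δ^2·540 = δ^3·606 ⇒ δ = 540/606 = 0.89109.
The first indifference: 43 = β·δ·70, so β = 43/(δ·70) = 43/(0.89109·70) ≈ 0.689.

β ≈ 0.689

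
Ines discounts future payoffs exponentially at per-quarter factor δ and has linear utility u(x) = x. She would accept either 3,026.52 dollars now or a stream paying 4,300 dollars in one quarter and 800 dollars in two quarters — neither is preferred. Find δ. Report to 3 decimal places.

δ ≈ 0.630

Present value of the stream is 4300·δ + 800·δ². Indifference gives 4300δ + 800δ² = 3026.52.
Rearranged: 800δ² + 4300δ − 3026.52 = 0.
By the quadratic formula (taking the positive root), δ = (−4300 + √28174864.00) / 1600 ≈ 0.630.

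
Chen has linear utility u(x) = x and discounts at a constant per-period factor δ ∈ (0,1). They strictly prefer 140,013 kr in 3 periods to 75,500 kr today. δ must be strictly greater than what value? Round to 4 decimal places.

Comparing present values: 75500 < δ^3·140013.
Dividing by 140013: δ^3 > 0.53924. Both sides are positive, so the cube root keeps the direction.
δ > (75500/140013)^(1/3) ≈ 0.8139.

δ > 0.8139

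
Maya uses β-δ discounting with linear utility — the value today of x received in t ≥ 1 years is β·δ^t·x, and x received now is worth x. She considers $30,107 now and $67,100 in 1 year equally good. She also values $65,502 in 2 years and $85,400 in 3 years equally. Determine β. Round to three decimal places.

β ≈ 0.585

From the later pair, β·δ^2·65502 = β·δ^3·85400; dividing through, δ = 65502/85400 = 0.76700.
The first indifference: 30107 = β·δ·67100, so β = 30107/(δ·67100) = 30107/(0.76700·67100) ≈ 0.585.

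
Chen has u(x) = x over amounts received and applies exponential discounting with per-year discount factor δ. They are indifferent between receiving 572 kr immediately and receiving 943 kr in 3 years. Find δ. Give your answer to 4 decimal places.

δ ≈ 0.8465

The payoff in 3 years is discounted by δ^3, so u(572) = δ^3·u(943) and δ^3 = u(572)/u(943).
With u(x) = x: δ^3 = 572/943 = 0.60657.
So δ = 0.60657^(1/3) ≈ 0.8465.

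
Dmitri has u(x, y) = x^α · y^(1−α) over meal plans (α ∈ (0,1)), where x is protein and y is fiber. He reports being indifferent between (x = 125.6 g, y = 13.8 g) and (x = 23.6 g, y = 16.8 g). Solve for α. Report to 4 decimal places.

Indifference: 125.6^α · 13.8^(1−α) = 23.6^α · 16.8^(1−α).
Rearrange to (125.6/23.6)^α = (16.8/13.8)^(1−α) and take logs: α·1.6718555 = (1−α)·0.1967103.
Thus α·(1.8685658) = 0.1967103, so α = 0.1967103/1.8685658 ≈ 0.1053.

α ≈ 0.1053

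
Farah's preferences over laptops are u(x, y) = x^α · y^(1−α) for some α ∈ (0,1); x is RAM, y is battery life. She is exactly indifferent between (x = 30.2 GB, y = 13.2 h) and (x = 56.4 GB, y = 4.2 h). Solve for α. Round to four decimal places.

The Cobb–Douglas utilities coincide, so 30.2^α·13.2^(1−α) = 56.4^α·4.2^(1−α).
Taking logs: α·ln 30.2 + (1−α)·ln 13.2 = α·ln 56.4 + (1−α)·ln 4.2, i.e. α·-0.6246272 = (1−α)·-1.1451323.
Thus α·(-1.7697595) = -1.1451323, so α = -1.1451323/-1.7697595 ≈ 0.6471.

α ≈ 0.6471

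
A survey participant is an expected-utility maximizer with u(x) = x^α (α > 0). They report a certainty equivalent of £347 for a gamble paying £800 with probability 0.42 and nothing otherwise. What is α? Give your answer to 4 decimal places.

EU(lottery) = 0.42·800^α + 0.58·0 = 0.42·800^α.
Indifference: 347^α = 0.42·800^α, so (347/800)^α = 0.42.
Take logs: α = ln 0.42 / ln(347/800) ≈ 1.038566.

α ≈ 1.0386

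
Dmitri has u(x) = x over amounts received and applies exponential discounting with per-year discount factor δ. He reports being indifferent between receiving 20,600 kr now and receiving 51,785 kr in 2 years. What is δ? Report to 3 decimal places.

δ ≈ 0.631

Indifference means u(20600) = δ^2 · u(51785), so δ^2 = u(20600)/u(51785).
With u(x) = x: δ^2 = 20600/51785 = 0.39780.
Taking the square root: δ = 0.39780^(1/2) ≈ 0.631.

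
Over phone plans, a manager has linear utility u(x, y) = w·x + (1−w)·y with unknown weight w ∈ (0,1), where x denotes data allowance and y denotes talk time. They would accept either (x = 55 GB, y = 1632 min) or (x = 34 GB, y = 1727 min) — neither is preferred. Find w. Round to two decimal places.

Indifference: w·55 + (1−w)·1632 = w·34 + (1−w)·1727.
Rearranging, 21·w − 95·(1−w) = 0.
Hence w = 95/(21+95) = 95/116 = 0.82.

w = 0.82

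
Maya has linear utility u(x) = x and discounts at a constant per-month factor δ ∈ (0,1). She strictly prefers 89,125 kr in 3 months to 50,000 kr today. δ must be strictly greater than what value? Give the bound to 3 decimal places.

δ > 0.825

Under u(x) = x this choice says 50000 < δ^3·89125.
Hence δ^3 > 50000/89125 = 0.56101, and x ↦ x^(1/3) is increasing on (0,∞).
δ > (50000/89125)^(1/3) ≈ 0.825.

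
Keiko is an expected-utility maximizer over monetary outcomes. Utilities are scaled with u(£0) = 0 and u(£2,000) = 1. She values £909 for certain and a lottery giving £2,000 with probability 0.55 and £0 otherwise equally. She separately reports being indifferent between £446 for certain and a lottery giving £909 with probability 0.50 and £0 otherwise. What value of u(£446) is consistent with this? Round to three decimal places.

0.275

From the first indifference, u(£909) = 0.55·u(£2,000) + 0.45·u(£0) = 0.55·1 + 0.45·0 = 0.55.
Then u(£446) = 0.50·u(£909) + 0.50·u(£0) = 0.50·0.55 + 0.50·0.00 = 0.2750.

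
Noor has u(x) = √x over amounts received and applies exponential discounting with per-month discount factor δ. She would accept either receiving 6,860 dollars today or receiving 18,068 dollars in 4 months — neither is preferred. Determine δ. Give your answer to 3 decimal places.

δ ≈ 0.886

Equating discounted utilities: u(6860) = δ^4·u(18068) ⇒ δ^4 = u(6860)/u(18068).
Since u(x) = √x, δ^4 = √(6860/18068) = 0.61618.
Taking the 4th root: δ = 0.61618^(1/4) ≈ 0.886.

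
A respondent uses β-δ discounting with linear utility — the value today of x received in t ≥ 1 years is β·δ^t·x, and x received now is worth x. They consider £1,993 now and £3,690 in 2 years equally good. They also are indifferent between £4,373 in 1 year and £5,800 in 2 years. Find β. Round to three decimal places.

β ≈ 0.950

The second indifference involves only future payoffs, so β cancels: β·δ^1·4373 = β·δ^2·5800, giving δ = 4373/5800 = 0.75397.
Now use the now-vs-future pair: 1993 = β·δ^2·3690 gives β = 1993/(0.56846·3690) ≈ 0.950.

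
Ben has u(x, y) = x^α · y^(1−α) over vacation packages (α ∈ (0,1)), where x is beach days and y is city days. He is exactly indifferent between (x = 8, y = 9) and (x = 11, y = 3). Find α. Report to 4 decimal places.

α ≈ 0.7753

The Cobb–Douglas utilities coincide, so 8^α·9^(1−α) = 11^α·3^(1−α).
Rearrange to (8/11)^α = (3/9)^(1−α) and take logs: α·-0.3184537 = (1−α)·-1.0986123.
Thus α·(-1.4170660) = -1.0986123, so α = -1.0986123/-1.4170660 ≈ 0.7753.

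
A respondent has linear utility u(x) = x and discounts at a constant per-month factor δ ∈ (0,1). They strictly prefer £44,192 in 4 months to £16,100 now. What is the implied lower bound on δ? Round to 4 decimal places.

δ > 0.7769

Comparing present values: 16100 < δ^4·44192.
So δ^4 > 16100/44192 = 0.36432; taking the 4th root of both positive sides preserves the inequality.
δ > 0.36432^(1/4) = 0.7769.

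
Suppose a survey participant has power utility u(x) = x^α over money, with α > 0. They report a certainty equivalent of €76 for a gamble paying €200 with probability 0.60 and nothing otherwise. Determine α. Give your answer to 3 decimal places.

EU(lottery) = 0.60·200^α + 0.40·0 = 0.60·200^α.
Indifference: 76^α = 0.60·200^α, so (76/200)^α = 0.60.
α = ln(0.60) / ln(76/200) = -0.510826/-0.967584 ≈ 0.528.

α ≈ 0.528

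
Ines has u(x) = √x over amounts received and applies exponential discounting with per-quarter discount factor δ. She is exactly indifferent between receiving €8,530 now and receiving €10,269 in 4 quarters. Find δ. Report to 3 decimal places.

δ ≈ 0.977

Equating discounted utilities: u(8530) = δ^4·u(10269) ⇒ δ^4 = u(8530)/u(10269).
With u(x) = √x: δ^4 = √8530/√10269 = √(8530/10269) = 0.91140.
Taking the 4th root: δ = 0.91140^(1/4) ≈ 0.977.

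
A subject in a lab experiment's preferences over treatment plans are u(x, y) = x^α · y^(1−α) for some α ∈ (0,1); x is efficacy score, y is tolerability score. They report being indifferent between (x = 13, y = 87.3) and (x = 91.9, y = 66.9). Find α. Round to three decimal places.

Set the two utilities equal: 13^α·87.3^(1−α) = 91.9^α·66.9^(1−α).
Rearrange to (13/91.9)^α = (66.9/87.3)^(1−α) and take logs: α·-1.955752 = (1−α)·-0.266151.
So α/(1−α) = (-0.266151)/(-1.955752) = 0.136086, and α = 0.136086/1.136086 ≈ 0.120.

α ≈ 0.120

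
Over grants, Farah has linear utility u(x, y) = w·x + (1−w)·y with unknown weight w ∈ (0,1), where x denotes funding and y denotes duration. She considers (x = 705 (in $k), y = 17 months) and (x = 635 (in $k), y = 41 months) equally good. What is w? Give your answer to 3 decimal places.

Equating utilities: w·705 + (1−w)·17 = w·635 + (1−w)·41.
Rearranging, 70·w − 24·(1−w) = 0.
The marginal rate of substitution is 24/70, so w = 24/(70+24) = 0.255.

w = 0.255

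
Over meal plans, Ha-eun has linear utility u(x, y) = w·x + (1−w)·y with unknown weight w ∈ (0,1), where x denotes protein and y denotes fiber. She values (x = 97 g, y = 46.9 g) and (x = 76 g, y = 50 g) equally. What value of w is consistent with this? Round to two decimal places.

Equating utilities: w·97 + (1−w)·46.9 = w·76 + (1−w)·50.
w·(97−76) = (1−w)·(50−46.9), i.e. w·21 = (1−w)·3.1.
The marginal rate of substitution is 3.1/21, so w = 3.1/(21+3.1) = 0.13.

w = 0.13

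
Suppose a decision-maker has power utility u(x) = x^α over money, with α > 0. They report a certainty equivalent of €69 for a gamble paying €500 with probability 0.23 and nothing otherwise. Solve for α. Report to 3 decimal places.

α ≈ 0.742

EU(lottery) = 0.23·500^α + 0.77·0 = 0.23·500^α.
Indifference: 69^α = 0.23·500^α, so (69/500)^α = 0.23.
Take logs: α = ln 0.23 / ln(69/500) ≈ 0.74207.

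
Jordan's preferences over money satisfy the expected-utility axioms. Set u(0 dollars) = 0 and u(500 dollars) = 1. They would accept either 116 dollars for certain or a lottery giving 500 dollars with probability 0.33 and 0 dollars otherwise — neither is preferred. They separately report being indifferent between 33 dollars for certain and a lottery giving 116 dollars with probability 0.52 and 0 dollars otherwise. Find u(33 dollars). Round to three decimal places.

From the first indifference, u(116 dollars) = 0.33·u(500 dollars) + 0.67·u(0 dollars) = 0.33·1 + 0.67·0 = 0.33.
The second indifference gives u(33 dollars) = 0.52·u(116 dollars) + 0.48·u(0 dollars) = 0.52·0.33 + 0.48·0.00 = 0.1716.

0.172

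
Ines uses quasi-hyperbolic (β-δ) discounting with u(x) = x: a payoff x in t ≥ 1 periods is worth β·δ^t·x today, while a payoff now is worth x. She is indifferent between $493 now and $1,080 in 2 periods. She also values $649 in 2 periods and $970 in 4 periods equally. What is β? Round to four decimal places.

β ≈ 0.6823

From the later pair, β·δ^2·649 = β·δ^4·970; dividing through, δ^2 = 649/970 = 0.66907, so δ = 0.81797.
Substituting δ into 493 = β·δ^2·1080: β = 493/(722.598) ≈ 0.6823.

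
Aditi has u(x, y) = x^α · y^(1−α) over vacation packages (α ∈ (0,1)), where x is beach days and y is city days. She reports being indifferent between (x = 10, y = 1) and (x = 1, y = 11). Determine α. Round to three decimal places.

The Cobb–Douglas utilities coincide, so 10^α·1^(1−α) = 1^α·11^(1−α).
(10/1)^α = (11/1)^(1−α); take logs: α·ln(10/1) = (1−α)·ln(11/1), i.e. α·2.302585 = (1−α)·2.397895.
So α/(1−α) = (2.397895)/(2.302585) = 1.041393, and α = 1.041393/2.041393 ≈ 0.510.

α ≈ 0.510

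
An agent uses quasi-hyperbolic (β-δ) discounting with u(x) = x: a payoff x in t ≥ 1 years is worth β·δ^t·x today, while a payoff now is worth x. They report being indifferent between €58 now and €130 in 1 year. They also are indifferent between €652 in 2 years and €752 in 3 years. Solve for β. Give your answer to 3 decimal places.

β ≈ 0.515

Both payoffs in the second observation are in the future, so β drops out: δ^2·652 = δ^3·752 ⇒ δ = 652/752 = 0.86702.
Now use the now-vs-future pair: 58 = β·δ·130 gives β = 58/(0.86702·130) ≈ 0.515.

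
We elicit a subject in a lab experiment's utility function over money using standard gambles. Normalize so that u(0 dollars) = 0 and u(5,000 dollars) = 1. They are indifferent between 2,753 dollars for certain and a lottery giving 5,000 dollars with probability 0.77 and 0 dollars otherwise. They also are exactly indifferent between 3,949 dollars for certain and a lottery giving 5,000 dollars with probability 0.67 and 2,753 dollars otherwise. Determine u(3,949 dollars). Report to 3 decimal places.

From the first indifference, u(2,753 dollars) = 0.77·u(5,000 dollars) + 0.23·u(0 dollars) = 0.77·1 + 0.23·0 = 0.77.
Then u(3,949 dollars) = 0.67·u(5,000 dollars) + 0.33·u(2,753 dollars) = 0.67·1.00 + 0.33·0.77 = 0.9241.

0.924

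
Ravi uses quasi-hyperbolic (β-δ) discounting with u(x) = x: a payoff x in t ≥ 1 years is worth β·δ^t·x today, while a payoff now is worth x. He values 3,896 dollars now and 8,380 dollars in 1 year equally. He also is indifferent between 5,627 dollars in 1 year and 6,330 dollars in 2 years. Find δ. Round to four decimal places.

Both payoffs in the second observation are in the future, so β drops out: δ^1·5627 = δ^2·6330 ⇒ δ = 5627/6330 = 0.88894.

δ ≈ 0.8889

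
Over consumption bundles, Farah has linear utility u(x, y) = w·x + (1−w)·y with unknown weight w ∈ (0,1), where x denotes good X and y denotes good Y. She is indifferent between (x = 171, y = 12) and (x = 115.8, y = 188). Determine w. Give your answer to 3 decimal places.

Indifference: w·171 + (1−w)·12 = w·115.8 + (1−w)·188.
Rearranging, 55.2·w − 176·(1−w) = 0.
Hence w = 176/(55.2+176) = 176/231.2 = 0.761.

w = 0.761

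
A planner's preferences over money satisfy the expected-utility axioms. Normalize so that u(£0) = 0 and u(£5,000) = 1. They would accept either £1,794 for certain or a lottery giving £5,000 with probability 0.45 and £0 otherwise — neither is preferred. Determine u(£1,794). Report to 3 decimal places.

0.450

The indifference gives u(£1,794) = 0.45·u(£5,000) + 0.55·u(£0) = 0.45·1 + 0.55·0 = 0.45.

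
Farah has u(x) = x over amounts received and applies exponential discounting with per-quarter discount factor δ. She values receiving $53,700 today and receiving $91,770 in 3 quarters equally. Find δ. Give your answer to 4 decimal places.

Indifference means u(53700) = δ^3 · u(91770), so δ^3 = u(53700)/u(91770).
With u(x) = x: δ^3 = 53700/91770 = 0.58516.
Taking the cube root: δ = 0.58516^(1/3) ≈ 0.8364.

δ ≈ 0.8364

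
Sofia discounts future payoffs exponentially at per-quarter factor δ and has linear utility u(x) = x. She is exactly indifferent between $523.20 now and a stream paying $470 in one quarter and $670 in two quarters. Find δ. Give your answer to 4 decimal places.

The stream is worth 470δ + 670δ² today, so 470δ + 670δ² = 523.20.
That is, 670δ² + 470δ − 523.20 = 0, a quadratic in δ.
The positive root is δ = [−470 + √(470² + 4·670·523.20)] / (2·670) = (−470 + 1274.000)/1340 ≈ 0.6000.

δ ≈ 0.6000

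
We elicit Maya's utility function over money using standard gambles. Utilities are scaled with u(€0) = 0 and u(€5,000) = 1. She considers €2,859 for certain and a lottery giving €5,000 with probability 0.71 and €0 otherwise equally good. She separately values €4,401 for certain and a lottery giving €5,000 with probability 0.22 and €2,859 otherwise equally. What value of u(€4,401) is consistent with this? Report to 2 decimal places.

0.77

From the first indifference, u(€2,859) = 0.71·u(€5,000) + 0.29·u(€0) = 0.71·1 + 0.29·0 = 0.71.
Chaining: u(€4,401) = 0.22·1.00 + 0.78·0.71 = 0.7738.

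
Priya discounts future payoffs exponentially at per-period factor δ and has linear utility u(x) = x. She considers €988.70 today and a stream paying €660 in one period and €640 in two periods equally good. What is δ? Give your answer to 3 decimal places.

Equating present values: 988.70 = 660δ + 640δ².
That is, 640δ² + 660δ − 988.70 = 0, a quadratic in δ.
By the quadratic formula (taking the positive root), δ = (−660 + √2966672.00) / 1280 ≈ 0.830.

δ ≈ 0.830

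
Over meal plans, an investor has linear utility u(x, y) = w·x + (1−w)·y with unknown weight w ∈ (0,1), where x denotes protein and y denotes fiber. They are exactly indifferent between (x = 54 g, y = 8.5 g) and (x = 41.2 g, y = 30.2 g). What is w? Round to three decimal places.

Equating utilities: w·54 + (1−w)·8.5 = w·41.2 + (1−w)·30.2.
Rearranging, 12.8·w − 21.7·(1−w) = 0.
So w/(1−w) = 21.7/12.8 = 1.6953, giving w = 21.7/(12.8+21.7) = 0.629.

w = 0.629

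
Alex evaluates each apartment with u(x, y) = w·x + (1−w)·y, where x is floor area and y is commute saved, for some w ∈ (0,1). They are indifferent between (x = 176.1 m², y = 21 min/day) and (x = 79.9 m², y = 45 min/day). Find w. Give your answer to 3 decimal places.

Equating utilities: w·176.1 + (1−w)·21 = w·79.9 + (1−w)·45.
w·(176.1−79.9) = (1−w)·(45−21), i.e. w·96.2 = (1−w)·24.
The marginal rate of substitution is 24/96.2, so w = 24/(96.2+24) = 0.200.

w = 0.200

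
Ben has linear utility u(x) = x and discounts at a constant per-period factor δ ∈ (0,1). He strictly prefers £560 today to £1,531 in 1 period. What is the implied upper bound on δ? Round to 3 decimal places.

δ < 0.366

Under u(x) = x this choice says 560 > δ·1531.
Dividing through by 1531 gives δ < 0.36577.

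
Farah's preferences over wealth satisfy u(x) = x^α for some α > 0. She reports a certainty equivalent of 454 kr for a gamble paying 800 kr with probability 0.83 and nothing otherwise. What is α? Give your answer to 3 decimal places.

Since u(0) = 0, the lottery's EU is 0.83·800^α.
Setting u(454) equal to that: 454^α = 0.83·800^α ⇒ (454/800)^α = 0.83.
Taking logs: α·ln(454/800) = ln(0.83), so α = -0.186330 / -0.566515 ≈ 0.329.

α ≈ 0.329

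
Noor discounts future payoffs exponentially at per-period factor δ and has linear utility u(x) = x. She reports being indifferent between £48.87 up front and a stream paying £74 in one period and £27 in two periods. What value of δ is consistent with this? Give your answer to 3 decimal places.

δ ≈ 0.550

Present value of the stream is 74·δ + 27·δ². Indifference gives 74δ + 27δ² = 48.87.
Rearranged: 27δ² + 74δ − 48.87 = 0.
The positive root is δ = [−74 + √(74² + 4·27·48.87)] / (2·27) = (−74 + 103.701)/54 ≈ 0.550.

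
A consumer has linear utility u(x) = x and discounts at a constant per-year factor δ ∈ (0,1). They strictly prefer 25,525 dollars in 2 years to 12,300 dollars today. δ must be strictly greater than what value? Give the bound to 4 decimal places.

δ > 0.6942

The preference means 12300 < δ^2·25525.
Dividing by 25525: δ^2 > 0.48188. Both sides are positive, so the square root keeps the direction.
δ > (12300/25525)^(1/2) ≈ 0.6942.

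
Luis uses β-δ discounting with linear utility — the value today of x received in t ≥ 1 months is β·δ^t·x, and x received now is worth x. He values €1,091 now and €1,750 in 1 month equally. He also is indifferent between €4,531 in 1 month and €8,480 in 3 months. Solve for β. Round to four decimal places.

β ≈ 0.8529

The second indifference involves only future payoffs, so β cancels: β·δ^1·4531 = β·δ^3·8480, giving δ^2 = 4531/8480 = 0.53432, so δ = 0.73097.
Substituting δ into 1091 = β·δ·1750: β = 1091/(1279.196) ≈ 0.8529.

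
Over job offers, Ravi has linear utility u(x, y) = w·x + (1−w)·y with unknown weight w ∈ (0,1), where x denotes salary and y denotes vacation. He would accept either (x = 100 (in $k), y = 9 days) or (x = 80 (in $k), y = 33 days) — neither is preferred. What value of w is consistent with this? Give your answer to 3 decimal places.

Equating utilities: w·100 + (1−w)·9 = w·80 + (1−w)·33.
Collecting terms: w·20 = (1−w)·24.
Hence w = 24/(20+24) = 24/44 = 0.545.

w = 0.545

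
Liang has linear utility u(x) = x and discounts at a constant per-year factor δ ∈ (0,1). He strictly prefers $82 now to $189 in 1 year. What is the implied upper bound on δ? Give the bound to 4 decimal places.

δ < 0.4339

Comparing present values: 82 > δ·189.
Dividing through by 189 gives δ < 0.43386.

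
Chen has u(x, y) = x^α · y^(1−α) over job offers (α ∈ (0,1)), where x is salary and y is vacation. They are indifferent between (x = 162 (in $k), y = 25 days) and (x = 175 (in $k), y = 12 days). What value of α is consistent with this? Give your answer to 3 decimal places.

Set the two utilities equal: 162^α·25^(1−α) = 175^α·12^(1−α).
Taking logs: α·ln 162 + (1−α)·ln 25 = α·ln 175 + (1−α)·ln 12, i.e. α·-0.077190 = (1−α)·-0.733969.
So α/(1−α) = (-0.733969)/(-0.077190) = 9.508602, and α = 9.508602/10.508602 ≈ 0.905.

α ≈ 0.905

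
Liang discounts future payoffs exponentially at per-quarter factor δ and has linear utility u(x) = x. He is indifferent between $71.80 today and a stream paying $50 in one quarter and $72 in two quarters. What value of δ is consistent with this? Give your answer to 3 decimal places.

δ ≈ 0.710

The stream is worth 50δ + 72δ² today, so 50δ + 72δ² = 71.80.
So 72δ² + 50δ − 71.80 = 0.
By the quadratic formula (taking the positive root), δ = (−50 + √23178.40) / 144 ≈ 0.710.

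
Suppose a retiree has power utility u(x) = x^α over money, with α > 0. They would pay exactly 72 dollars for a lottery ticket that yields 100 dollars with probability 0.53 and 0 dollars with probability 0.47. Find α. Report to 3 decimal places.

α ≈ 1.933

The lottery's expected utility is 0.53·u(100) + 0.47·u(0) = 0.53·100^α (since u(0) = 0 for α > 0).
Equating: 72^α = 0.53·100^α, i.e. 0.7200^α = 0.53.
Taking logs: α·ln(72/100) = ln(0.53), so α = -0.634878 / -0.328504 ≈ 1.933.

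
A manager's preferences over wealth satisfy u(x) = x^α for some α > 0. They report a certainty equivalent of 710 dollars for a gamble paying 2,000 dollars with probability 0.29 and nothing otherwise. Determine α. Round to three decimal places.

α ≈ 1.195

EU(lottery) = 0.29·2000^α + 0.71·0 = 0.29·2000^α.
Equating: 710^α = 0.29·2000^α, i.e. 0.3550^α = 0.29.
Taking logs: α·ln(710/2000) = ln(0.29), so α = -1.237874 / -1.035637 ≈ 1.195.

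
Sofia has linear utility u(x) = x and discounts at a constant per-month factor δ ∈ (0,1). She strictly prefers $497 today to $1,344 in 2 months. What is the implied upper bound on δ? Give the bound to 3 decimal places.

The preference means 497 > δ^2·1344.
Dividing by 1344: δ^2 < 0.36979. Both sides are positive, so the square root keeps the direction.
δ < (497/1344)^(1/2) ≈ 0.608.

δ < 0.608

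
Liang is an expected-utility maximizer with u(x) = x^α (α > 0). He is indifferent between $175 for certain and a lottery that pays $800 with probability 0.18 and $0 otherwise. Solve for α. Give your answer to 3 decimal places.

EU(lottery) = 0.18·800^α + 0.82·0 = 0.18·800^α.
Equating: 175^α = 0.18·800^α, i.e. 0.2188^α = 0.18.
Take logs: α = ln 0.18 / ln(175/800) ≈ 1.12829.

α ≈ 1.128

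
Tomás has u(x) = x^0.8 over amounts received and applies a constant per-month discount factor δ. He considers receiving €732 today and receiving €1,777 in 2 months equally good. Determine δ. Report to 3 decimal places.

Equating discounted utilities: u(732) = δ^2·u(1777) ⇒ δ^2 = u(732)/u(1777).
Since u(x) = x^0.8, δ^2 = (732/1777)^0.8 = 0.41193^0.8 = 0.49188.
Taking the square root: δ = 0.49188^(1/2) ≈ 0.701.

δ ≈ 0.701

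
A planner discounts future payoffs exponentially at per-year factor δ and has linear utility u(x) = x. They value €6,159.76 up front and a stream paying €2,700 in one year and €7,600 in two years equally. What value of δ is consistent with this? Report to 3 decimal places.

δ ≈ 0.740

Equating present values: 6159.76 = 2700δ + 7600δ².
Rearranged: 7600δ² + 2700δ − 6159.76 = 0.
δ = (−2700 + √(2700² + 4·7600·6159.76)) / (2·7600) = (−2700 + √194546704.00) / 15200 ≈ 0.740.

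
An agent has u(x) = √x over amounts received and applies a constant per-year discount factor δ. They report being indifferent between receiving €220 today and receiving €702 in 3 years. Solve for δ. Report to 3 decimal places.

Indifference means u(220) = δ^3 · u(702), so δ^3 = u(220)/u(702).
Since u(x) = √x, δ^3 = √(220/702) = 0.55981.
Taking the cube root: δ = 0.55981^(1/3) ≈ 0.824.

δ ≈ 0.824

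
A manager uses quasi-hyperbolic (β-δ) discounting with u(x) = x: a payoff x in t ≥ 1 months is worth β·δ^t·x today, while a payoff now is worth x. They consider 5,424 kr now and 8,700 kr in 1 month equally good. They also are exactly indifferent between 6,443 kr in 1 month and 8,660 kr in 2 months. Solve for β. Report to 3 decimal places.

β ≈ 0.838

From the later pair, β·δ^1·6443 = β·δ^2·8660; dividing through, δ = 6443/8660 = 0.74400.
The first indifference: 5424 = β·δ·8700, so β = 5424/(δ·8700) = 5424/(0.74400·8700) ≈ 0.838.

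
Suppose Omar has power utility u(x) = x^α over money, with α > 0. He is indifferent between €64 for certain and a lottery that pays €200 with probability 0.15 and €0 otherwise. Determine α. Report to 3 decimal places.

The lottery's expected utility is 0.15·u(200) + 0.85·u(0) = 0.15·200^α (since u(0) = 0 for α > 0).
Indifference: 64^α = 0.15·200^α, so (64/200)^α = 0.15.
Take logs: α = ln 0.15 / ln(64/200) ≈ 1.66497.

α ≈ 1.665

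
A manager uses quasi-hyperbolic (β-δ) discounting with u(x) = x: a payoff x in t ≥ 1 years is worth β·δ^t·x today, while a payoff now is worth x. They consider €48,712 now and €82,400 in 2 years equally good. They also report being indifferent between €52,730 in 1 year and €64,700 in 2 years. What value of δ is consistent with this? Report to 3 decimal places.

The second indifference involves only future payoffs, so β cancels: β·δ^1·52730 = β·δ^2·64700, giving δ = 52730/64700 = 0.81499.

δ ≈ 0.815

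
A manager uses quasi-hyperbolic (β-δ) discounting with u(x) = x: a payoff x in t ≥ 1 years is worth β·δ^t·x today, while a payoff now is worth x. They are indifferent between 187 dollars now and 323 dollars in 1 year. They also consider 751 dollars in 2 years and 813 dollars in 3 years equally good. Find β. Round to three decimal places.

From the later pair, β·δ^2·751 = β·δ^3·813; dividing through, δ = 751/813 = 0.92374.
Substituting δ into 187 = β·δ·323: β = 187/(298.368) ≈ 0.627.

β ≈ 0.627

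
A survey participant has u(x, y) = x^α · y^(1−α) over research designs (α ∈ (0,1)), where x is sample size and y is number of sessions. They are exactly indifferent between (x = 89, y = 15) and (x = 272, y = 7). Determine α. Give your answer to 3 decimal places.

α ≈ 0.406

Set the two utilities equal: 89^α·15^(1−α) = 272^α·7^(1−α).
(89/272)^α = (7/15)^(1−α); take logs: α·ln(89/272) = (1−α)·ln(7/15), i.e. α·-1.117166 = (1−α)·-0.762140.
So α/(1−α) = (-0.762140)/(-1.117166) = 0.682208, and α = 0.682208/1.682208 ≈ 0.406.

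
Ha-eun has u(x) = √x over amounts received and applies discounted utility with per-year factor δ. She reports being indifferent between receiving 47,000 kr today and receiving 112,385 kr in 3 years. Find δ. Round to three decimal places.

Equating discounted utilities: u(47000) = δ^3·u(112385) ⇒ δ^3 = u(47000)/u(112385).
With u(x) = √x: δ^3 = √47000/√112385 = √(47000/112385) = 0.64669.
So δ = 0.64669^(1/3) ≈ 0.865.

δ ≈ 0.865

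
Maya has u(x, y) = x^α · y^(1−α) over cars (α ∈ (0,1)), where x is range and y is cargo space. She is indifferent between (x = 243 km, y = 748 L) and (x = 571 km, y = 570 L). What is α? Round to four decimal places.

Set the two utilities equal: 243^α·748^(1−α) = 571^α·570^(1−α).
(243/571)^α = (570/748)^(1−α); take logs: α·ln(243/571) = (1−α)·ln(570/748), i.e. α·-0.8543278 = (1−α)·-0.2717666.
So α/(1−α) = (-0.2717666)/(-0.8543278) = 0.3181058, and α = 0.3181058/1.3181058 ≈ 0.2413.

α ≈ 0.2413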